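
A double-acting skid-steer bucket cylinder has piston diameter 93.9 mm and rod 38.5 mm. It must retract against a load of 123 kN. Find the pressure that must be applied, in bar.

P ≈ 214 bar

Rod-side annular area A_ann = π/4 × (93.9² − 38.5²) = 5761 mm^2
Retraction: pressure acts on the annular area.
P = F / A = 123 kN / A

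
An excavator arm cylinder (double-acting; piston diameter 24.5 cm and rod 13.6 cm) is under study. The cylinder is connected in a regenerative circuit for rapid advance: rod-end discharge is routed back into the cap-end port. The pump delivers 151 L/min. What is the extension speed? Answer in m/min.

In regeneration the rod-end outflow joins the pump flow into the cap end, so the net volume the pump must supply per unit advance equals the rod cross-section area.
Rod cross-section A_rod = π/4 × (13.6 cm)² = 145.3 cm^2
v = Q_pump / A_rod

v ≈ 10.4 m/min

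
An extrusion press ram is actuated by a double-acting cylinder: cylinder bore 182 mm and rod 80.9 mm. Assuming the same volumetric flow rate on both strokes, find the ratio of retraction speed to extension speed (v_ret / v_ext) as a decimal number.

Cap-side area A_cap = π/4 × (182 mm)² = 26020 mm^2
Rod-side annular area A_ann = π/4 × (182² − 80.9²) = 20880 mm^2
For equal Q, v ∝ 1/A, so v_ret/v_ext = A_cap/A_ann.

v_ret/v_ext ≈ 1.25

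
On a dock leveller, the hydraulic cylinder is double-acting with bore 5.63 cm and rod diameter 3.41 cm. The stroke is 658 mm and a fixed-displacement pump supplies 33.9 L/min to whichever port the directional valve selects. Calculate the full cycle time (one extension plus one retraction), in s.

t ≈ 4.73 s

Cap-side area A_cap = π/4 × (5.63 cm)² = 24.89 cm^2
Rod-side annular area A_ann = π/4 × (5.63² − 3.41²) = 15.76 cm^2
t_ext = A_cap·L/Q = 2.899 s
t_ret = A_ann·L/Q = 1.836 s
t_cycle = t_ext + t_ret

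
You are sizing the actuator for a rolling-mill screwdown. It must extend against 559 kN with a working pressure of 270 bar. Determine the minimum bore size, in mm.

D ≈ 162 mm

Extension force acts on the full piston face: F = P × (π/4)D².
D = √(4F / (πP)) = √(4 × 559 kN / (π × 270 bar))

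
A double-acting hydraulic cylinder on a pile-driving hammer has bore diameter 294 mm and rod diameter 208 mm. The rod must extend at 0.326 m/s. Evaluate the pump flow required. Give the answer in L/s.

Q ≈ 22.1 L/s

Cap-side area A_cap = π/4 × (294 mm)² = 67890 mm^2
Q = A × v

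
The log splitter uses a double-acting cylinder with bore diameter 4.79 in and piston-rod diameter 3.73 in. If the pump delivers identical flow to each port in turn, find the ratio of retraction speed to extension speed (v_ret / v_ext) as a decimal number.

v_ret/v_ext ≈ 2.54

Cap-side area A_cap = π/4 × (4.79 in)² = 18.02 in^2
Rod-side annular area A_ann = π/4 × (4.79² − 3.73²) = 7.093 in^2
For equal Q, v ∝ 1/A, so v_ret/v_ext = A_cap/A_ann.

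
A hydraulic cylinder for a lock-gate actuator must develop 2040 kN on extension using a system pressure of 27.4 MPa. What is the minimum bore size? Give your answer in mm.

D ≈ 308 mm

Extension force acts on the full piston face: F = P × (π/4)D².
D = √(4F / (πP)) = √(4 × 2040 kN / (π × 27.4 MPa))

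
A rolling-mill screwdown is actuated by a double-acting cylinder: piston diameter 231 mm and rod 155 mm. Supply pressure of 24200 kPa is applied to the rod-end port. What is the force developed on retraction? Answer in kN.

Rod-side annular area A_ann = π/4 × (231² − 155²) = 23040 mm^2
On retraction the pressure acts on the annular area (bore minus rod).
F = P × A_ann

F ≈ 558 kN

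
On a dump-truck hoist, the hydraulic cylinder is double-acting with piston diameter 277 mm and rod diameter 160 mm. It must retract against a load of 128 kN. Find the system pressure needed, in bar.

Rod-side annular area A_ann = π/4 × (277² − 160²) = 40160 mm^2
Retraction: pressure acts on the annular area.
P = F / A = 128 kN / A

P ≈ 31.9 bar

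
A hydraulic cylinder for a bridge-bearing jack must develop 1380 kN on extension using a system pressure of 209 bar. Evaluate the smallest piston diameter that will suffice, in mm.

Extension force acts on the full piston face: F = P × (π/4)D².
D = √(4F / (πP)) = √(4 × 1380 kN / (π × 209 bar))

D ≈ 290 mm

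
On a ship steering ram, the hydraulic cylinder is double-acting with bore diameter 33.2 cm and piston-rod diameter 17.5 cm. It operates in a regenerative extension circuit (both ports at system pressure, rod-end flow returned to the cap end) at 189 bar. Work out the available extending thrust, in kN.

F ≈ 455 kN

With equal pressure on both faces, forces on the annular region cancel; the net push is pressure × rod cross-section.
Rod cross-section A_rod = π/4 × (17.5 cm)² = 240.5 cm^2
F = P × A_rod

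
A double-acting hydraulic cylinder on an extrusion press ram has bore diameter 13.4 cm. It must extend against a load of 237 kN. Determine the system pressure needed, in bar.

P ≈ 168 bar

Cap-side area A_cap = π/4 × (13.4 cm)² = 141.0 cm^2
P = F / A = 237 kN / A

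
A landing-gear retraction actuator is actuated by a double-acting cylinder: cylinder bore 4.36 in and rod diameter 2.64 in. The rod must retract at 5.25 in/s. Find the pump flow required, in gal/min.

Q ≈ 12.9 gal/min

Rod-side annular area A_ann = π/4 × (4.36² − 2.64²) = 9.456 in^2
Q = A × v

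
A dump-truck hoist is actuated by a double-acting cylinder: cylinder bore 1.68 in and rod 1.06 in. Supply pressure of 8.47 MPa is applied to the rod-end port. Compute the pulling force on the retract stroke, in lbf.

Rod-side annular area A_ann = π/4 × (1.68² − 1.06²) = 1.334 in^2
On retraction the pressure acts on the annular area (bore minus rod).
F = P × A_ann

F ≈ 1640 lbf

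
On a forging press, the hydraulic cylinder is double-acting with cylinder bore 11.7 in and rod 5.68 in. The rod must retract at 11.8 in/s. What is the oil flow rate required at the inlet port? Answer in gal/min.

Q ≈ 252 gal/min

Rod-side annular area A_ann = π/4 × (11.7² − 5.68²) = 82.17 in^2
Q = A × v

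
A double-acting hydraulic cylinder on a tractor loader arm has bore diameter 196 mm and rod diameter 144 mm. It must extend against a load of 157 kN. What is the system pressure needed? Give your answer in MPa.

P ≈ 5.20 MPa

Cap-side area A_cap = π/4 × (196 mm)² = 30170 mm^2
P = F / A = 157 kN / A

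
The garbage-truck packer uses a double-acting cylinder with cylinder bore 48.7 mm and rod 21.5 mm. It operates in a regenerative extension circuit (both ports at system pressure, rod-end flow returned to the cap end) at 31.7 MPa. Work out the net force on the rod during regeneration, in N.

With equal pressure on both faces, forces on the annular region cancel; the net push is pressure × rod cross-section.
Rod cross-section A_rod = π/4 × (21.5 mm)² = 363.1 mm^2
F = P × A_rod

F ≈ 11500 N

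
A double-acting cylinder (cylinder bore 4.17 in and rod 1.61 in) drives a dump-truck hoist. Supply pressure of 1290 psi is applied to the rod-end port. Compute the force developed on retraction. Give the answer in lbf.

F ≈ 15000 lbf

Rod-side annular area A_ann = π/4 × (4.17² − 1.61²) = 11.62 in^2
On retraction the pressure acts on the annular area (bore minus rod).
F = P × A_ann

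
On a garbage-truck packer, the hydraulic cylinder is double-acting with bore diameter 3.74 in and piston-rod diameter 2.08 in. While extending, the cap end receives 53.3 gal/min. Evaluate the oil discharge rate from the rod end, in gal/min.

Cap-side area A_cap = π/4 × (3.74 in)² = 10.99 in^2
Rod-side annular area A_ann = π/4 × (3.74² − 2.08²) = 7.588 in^2
Piston speed v = Q_in/A_cap; rod-end outflow Q_out = v × A_ann = Q_in × A_ann/A_cap.

Q_out ≈ 36.8 gal/min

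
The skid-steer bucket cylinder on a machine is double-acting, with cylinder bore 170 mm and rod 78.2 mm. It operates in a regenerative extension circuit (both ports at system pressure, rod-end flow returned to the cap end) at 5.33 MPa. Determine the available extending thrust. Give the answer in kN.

F ≈ 25.6 kN

With equal pressure on both faces, forces on the annular region cancel; the net push is pressure × rod cross-section.
Rod cross-section A_rod = π/4 × (78.2 mm)² = 4803 mm^2
F = P × A_rod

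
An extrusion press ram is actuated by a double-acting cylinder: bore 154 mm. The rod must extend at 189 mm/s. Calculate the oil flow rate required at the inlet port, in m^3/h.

Q ≈ 12.7 m^3/h

Cap-side area A_cap = π/4 × (154 mm)² = 18630 mm^2
Q = A × v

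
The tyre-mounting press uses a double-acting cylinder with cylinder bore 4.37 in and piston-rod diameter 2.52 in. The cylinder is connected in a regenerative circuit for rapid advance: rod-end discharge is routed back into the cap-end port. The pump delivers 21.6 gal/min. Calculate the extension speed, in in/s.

v ≈ 16.7 in/s

In regeneration the rod-end outflow joins the pump flow into the cap end, so the net volume the pump must supply per unit advance equals the rod cross-section area.
Rod cross-section A_rod = π/4 × (2.52 in)² = 4.988 in^2
v = Q_pump / A_rod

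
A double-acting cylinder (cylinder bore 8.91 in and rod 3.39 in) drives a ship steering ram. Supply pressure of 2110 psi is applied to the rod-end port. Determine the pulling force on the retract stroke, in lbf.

F ≈ 1.13e5 lbf

Rod-side annular area A_ann = π/4 × (8.91² − 3.39²) = 53.33 in^2
On retraction the pressure acts on the annular area (bore minus rod).
F = P × A_ann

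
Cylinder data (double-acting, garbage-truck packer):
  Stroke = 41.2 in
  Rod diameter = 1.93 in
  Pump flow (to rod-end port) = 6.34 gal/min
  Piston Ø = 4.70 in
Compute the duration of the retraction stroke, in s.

t ≈ 24.3 s

Rod-side annular area A_ann = π/4 × (4.70² − 1.93²) = 14.42 in^2
Swept volume V = A × L; t = V / Q = A·L / Q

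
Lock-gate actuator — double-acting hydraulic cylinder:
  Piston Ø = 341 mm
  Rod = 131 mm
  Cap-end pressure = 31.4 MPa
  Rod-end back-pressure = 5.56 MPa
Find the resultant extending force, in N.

Cap-side area A_cap = π/4 × (341 mm)² = 91330 mm^2
Rod-side annular area A_ann = π/4 × (341² − 131²) = 77850 mm^2
Net thrust = P_cap·A_cap − P_rod·A_ann = 2.868e6 N − 4.328e5 N

F ≈ 2.43e6 N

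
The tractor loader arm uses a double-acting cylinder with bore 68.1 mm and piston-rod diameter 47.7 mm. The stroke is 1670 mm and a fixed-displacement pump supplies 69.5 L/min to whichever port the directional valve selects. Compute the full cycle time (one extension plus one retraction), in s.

t ≈ 7.93 s

Cap-side area A_cap = π/4 × (68.1 mm)² = 3642 mm^2
Rod-side annular area A_ann = π/4 × (68.1² − 47.7²) = 1855 mm^2
t_ext = A_cap·L/Q = 5.251 s
t_ret = A_ann·L/Q = 2.675 s
t_cycle = t_ext + t_ret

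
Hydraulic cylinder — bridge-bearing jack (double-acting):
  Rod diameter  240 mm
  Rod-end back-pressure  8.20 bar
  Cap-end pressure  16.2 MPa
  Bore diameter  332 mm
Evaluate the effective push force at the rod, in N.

Cap-side area A_cap = π/4 × (332 mm)² = 86570 mm^2
Rod-side annular area A_ann = π/4 × (332² − 240²) = 41330 mm^2
Net thrust = P_cap·A_cap − P_rod·A_ann = 1.402e6 N − 33890 N

F ≈ 1.37e6 N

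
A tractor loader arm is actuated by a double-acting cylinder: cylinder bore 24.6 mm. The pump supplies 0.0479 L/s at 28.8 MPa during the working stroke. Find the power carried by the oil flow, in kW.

Hydraulic power = P × Q

W ≈ 1.38 kW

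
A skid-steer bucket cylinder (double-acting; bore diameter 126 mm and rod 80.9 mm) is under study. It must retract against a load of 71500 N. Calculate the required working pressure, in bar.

Rod-side annular area A_ann = π/4 × (126² − 80.9²) = 7329 mm^2
Retraction: pressure acts on the annular area.
P = F / A = 71500 N / A

P ≈ 97.6 bar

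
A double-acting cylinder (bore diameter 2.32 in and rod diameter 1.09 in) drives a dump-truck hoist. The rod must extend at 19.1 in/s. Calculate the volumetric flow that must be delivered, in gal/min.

Q ≈ 21.0 gal/min

Cap-side area A_cap = π/4 × (2.32 in)² = 4.227 in^2
Q = A × v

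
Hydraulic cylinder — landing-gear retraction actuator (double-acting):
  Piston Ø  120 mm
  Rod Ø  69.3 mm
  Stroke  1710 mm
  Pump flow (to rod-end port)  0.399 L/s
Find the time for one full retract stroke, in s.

Rod-side annular area A_ann = π/4 × (120² − 69.3²) = 7538 mm^2
Swept volume V = A × L; t = V / Q = A·L / Q

t ≈ 32.3 s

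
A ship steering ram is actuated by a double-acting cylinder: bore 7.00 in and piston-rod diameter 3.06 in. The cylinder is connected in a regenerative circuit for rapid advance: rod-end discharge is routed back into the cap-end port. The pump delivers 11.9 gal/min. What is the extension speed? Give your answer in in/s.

In regeneration the rod-end outflow joins the pump flow into the cap end, so the net volume the pump must supply per unit advance equals the rod cross-section area.
Rod cross-section A_rod = π/4 × (3.06 in)² = 7.354 in^2
v = Q_pump / A_rod

v ≈ 6.23 in/s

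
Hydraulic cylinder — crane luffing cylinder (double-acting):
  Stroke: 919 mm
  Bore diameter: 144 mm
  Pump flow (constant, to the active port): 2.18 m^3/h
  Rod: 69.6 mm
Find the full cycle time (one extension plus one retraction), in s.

t ≈ 43.7 s

Cap-side area A_cap = π/4 × (144 mm)² = 16290 mm^2
Rod-side annular area A_ann = π/4 × (144² − 69.6²) = 12480 mm^2
t_ext = A_cap·L/Q = 24.72 s
t_ret = A_ann·L/Q = 18.94 s
t_cycle = t_ext + t_ret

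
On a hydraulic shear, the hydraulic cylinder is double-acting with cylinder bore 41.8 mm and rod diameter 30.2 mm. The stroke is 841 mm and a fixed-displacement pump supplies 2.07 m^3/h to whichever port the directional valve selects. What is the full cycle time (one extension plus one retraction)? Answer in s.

Cap-side area A_cap = π/4 × (41.8 mm)² = 1372 mm^2
Rod-side annular area A_ann = π/4 × (41.8² − 30.2²) = 656.0 mm^2
t_ext = A_cap·L/Q = 2.007 s
t_ret = A_ann·L/Q = 0.9594 s
t_cycle = t_ext + t_ret

t ≈ 2.97 s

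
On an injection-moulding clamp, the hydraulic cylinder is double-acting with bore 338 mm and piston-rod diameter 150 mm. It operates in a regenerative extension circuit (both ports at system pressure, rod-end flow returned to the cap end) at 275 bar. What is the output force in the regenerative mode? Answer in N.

With equal pressure on both faces, forces on the annular region cancel; the net push is pressure × rod cross-section.
Rod cross-section A_rod = π/4 × (150 mm)² = 17670 mm^2
F = P × A_rod

F ≈ 4.86e5 N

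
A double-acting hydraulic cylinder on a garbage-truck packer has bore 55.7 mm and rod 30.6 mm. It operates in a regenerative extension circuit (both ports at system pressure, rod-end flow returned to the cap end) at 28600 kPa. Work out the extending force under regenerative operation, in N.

F ≈ 21000 N

With equal pressure on both faces, forces on the annular region cancel; the net push is pressure × rod cross-section.
Rod cross-section A_rod = π/4 × (30.6 mm)² = 735.4 mm^2
F = P × A_rod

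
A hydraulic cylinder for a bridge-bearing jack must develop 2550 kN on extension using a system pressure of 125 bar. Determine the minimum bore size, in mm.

D ≈ 510 mm

Extension force acts on the full piston face: F = P × (π/4)D².
D = √(4F / (πP)) = √(4 × 2550 kN / (π × 125 bar))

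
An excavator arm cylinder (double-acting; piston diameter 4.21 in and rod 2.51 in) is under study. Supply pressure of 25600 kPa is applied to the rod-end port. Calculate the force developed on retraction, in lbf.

Rod-side annular area A_ann = π/4 × (4.21² − 2.51²) = 8.972 in^2
On retraction the pressure acts on the annular area (bore minus rod).
F = P × A_ann

F ≈ 33300 lbf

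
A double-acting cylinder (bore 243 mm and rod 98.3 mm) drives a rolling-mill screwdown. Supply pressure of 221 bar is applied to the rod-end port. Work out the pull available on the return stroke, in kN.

Rod-side annular area A_ann = π/4 × (243² − 98.3²) = 38790 mm^2
On retraction the pressure acts on the annular area (bore minus rod).
F = P × A_ann

F ≈ 857 kN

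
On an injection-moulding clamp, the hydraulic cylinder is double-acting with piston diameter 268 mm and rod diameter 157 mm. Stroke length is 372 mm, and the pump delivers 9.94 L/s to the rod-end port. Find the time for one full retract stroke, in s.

Rod-side annular area A_ann = π/4 × (268² − 157²) = 37050 mm^2
Swept volume V = A × L; t = V / Q = A·L / Q

t ≈ 1.39 s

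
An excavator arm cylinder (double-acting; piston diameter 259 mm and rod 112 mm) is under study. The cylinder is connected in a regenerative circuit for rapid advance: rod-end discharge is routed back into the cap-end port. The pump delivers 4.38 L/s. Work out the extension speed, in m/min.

In regeneration the rod-end outflow joins the pump flow into the cap end, so the net volume the pump must supply per unit advance equals the rod cross-section area.
Rod cross-section A_rod = π/4 × (112 mm)² = 9852 mm^2
v = Q_pump / A_rod

v ≈ 26.7 m/min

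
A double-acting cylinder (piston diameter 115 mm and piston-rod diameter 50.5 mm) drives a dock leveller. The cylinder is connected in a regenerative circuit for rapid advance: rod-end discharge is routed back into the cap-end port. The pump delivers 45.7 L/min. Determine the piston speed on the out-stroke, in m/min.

In regeneration the rod-end outflow joins the pump flow into the cap end, so the net volume the pump must supply per unit advance equals the rod cross-section area.
Rod cross-section A_rod = π/4 × (50.5 mm)² = 2003 mm^2
v = Q_pump / A_rod

v ≈ 22.8 m/min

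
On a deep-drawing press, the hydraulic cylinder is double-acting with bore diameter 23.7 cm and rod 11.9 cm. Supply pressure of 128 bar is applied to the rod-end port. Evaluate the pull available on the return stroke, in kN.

F ≈ 422 kN

Rod-side annular area A_ann = π/4 × (23.7² − 11.9²) = 329.9 cm^2
On retraction the pressure acts on the annular area (bore minus rod).
F = P × A_ann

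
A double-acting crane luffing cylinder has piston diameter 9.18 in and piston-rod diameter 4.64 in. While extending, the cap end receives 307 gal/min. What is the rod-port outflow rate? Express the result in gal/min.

Q_out ≈ 229 gal/min

Cap-side area A_cap = π/4 × (9.18 in)² = 66.19 in^2
Rod-side annular area A_ann = π/4 × (9.18² − 4.64²) = 49.28 in^2
Piston speed v = Q_in/A_cap; rod-end outflow Q_out = v × A_ann = Q_in × A_ann/A_cap.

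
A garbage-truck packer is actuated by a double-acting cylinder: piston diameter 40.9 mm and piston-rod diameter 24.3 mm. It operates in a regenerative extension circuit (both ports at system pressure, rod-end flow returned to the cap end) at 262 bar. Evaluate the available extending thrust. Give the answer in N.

With equal pressure on both faces, forces on the annular region cancel; the net push is pressure × rod cross-section.
Rod cross-section A_rod = π/4 × (24.3 mm)² = 463.8 mm^2
F = P × A_rod

F ≈ 12200 N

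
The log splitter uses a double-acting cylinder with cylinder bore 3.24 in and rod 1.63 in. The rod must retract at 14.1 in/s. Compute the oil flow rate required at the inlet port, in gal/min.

Rod-side annular area A_ann = π/4 × (3.24² − 1.63²) = 6.158 in^2
Q = A × v

Q ≈ 22.6 gal/min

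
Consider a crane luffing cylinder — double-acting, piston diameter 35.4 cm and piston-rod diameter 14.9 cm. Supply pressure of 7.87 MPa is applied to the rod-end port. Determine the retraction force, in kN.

F ≈ 637 kN

Rod-side annular area A_ann = π/4 × (35.4² − 14.9²) = 809.9 cm^2
On retraction the pressure acts on the annular area (bore minus rod).
F = P × A_ann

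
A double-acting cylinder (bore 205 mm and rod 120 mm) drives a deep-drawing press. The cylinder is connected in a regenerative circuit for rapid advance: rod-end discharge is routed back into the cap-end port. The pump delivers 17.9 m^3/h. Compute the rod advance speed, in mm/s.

In regeneration the rod-end outflow joins the pump flow into the cap end, so the net volume the pump must supply per unit advance equals the rod cross-section area.
Rod cross-section A_rod = π/4 × (120 mm)² = 11310 mm^2
v = Q_pump / A_rod

v ≈ 440 mm/s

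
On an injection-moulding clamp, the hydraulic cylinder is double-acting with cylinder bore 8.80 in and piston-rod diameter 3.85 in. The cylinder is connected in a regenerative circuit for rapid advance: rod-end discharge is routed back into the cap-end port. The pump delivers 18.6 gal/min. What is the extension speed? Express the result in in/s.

v ≈ 6.15 in/s

In regeneration the rod-end outflow joins the pump flow into the cap end, so the net volume the pump must supply per unit advance equals the rod cross-section area.
Rod cross-section A_rod = π/4 × (3.85 in)² = 11.64 in^2
v = Q_pump / A_rod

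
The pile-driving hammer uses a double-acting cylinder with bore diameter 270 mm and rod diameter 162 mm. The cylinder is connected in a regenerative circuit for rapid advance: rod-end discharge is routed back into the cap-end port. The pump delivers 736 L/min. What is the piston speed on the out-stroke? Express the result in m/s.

In regeneration the rod-end outflow joins the pump flow into the cap end, so the net volume the pump must supply per unit advance equals the rod cross-section area.
Rod cross-section A_rod = π/4 × (162 mm)² = 20610 mm^2
v = Q_pump / A_rod

v ≈ 0.595 m/s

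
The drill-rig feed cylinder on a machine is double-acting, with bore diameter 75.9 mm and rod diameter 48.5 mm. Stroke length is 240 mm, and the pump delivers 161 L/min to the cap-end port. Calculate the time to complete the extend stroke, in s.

Cap-side area A_cap = π/4 × (75.9 mm)² = 4525 mm^2
Swept volume V = A × L; t = V / Q = A·L / Q

t ≈ 0.405 s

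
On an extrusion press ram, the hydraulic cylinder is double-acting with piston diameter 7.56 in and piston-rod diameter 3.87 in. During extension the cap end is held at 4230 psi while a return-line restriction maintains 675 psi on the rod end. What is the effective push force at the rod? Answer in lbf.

F ≈ 1.68e5 lbf

Cap-side area A_cap = π/4 × (7.56 in)² = 44.89 in^2
Rod-side annular area A_ann = π/4 × (7.56² − 3.87²) = 33.13 in^2
Net thrust = P_cap·A_cap − P_rod·A_ann = 1.899e5 lbf − 22360 lbf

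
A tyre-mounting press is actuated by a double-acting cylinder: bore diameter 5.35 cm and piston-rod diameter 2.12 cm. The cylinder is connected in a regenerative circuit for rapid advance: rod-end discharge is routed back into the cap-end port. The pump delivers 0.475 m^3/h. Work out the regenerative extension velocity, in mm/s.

v ≈ 374 mm/s

In regeneration the rod-end outflow joins the pump flow into the cap end, so the net volume the pump must supply per unit advance equals the rod cross-section area.
Rod cross-section A_rod = π/4 × (2.12 cm)² = 3.530 cm^2
v = Q_pump / A_rod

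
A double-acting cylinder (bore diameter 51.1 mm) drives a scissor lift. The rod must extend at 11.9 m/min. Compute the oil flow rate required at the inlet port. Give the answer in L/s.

Q ≈ 0.407 L/s

Cap-side area A_cap = π/4 × (51.1 mm)² = 2051 mm^2
Q = A × v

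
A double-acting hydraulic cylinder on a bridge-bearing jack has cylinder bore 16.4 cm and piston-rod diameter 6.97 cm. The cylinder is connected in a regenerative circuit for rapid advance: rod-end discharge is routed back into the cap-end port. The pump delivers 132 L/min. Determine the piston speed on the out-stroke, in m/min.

In regeneration the rod-end outflow joins the pump flow into the cap end, so the net volume the pump must supply per unit advance equals the rod cross-section area.
Rod cross-section A_rod = π/4 × (6.97 cm)² = 38.16 cm^2
v = Q_pump / A_rod

v ≈ 34.6 m/min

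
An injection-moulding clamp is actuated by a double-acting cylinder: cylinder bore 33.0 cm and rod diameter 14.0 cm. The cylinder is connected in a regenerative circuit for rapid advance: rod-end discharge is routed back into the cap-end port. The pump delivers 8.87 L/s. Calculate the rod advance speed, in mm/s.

v ≈ 576 mm/s

In regeneration the rod-end outflow joins the pump flow into the cap end, so the net volume the pump must supply per unit advance equals the rod cross-section area.
Rod cross-section A_rod = π/4 × (14.0 cm)² = 153.9 cm^2
v = Q_pump / A_rod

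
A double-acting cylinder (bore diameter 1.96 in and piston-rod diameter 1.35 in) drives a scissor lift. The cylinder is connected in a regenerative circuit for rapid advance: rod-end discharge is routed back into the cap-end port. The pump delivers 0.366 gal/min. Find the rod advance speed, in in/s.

v ≈ 0.984 in/s

In regeneration the rod-end outflow joins the pump flow into the cap end, so the net volume the pump must supply per unit advance equals the rod cross-section area.
Rod cross-section A_rod = π/4 × (1.35 in)² = 1.431 in^2
v = Q_pump / A_rod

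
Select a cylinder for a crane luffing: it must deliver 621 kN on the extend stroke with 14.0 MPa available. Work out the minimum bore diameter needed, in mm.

Extension force acts on the full piston face: F = P × (π/4)D².
D = √(4F / (πP)) = √(4 × 621 kN / (π × 14.0 MPa))

D ≈ 238 mm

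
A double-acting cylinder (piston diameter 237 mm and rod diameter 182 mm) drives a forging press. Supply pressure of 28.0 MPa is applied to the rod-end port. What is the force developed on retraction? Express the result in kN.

F ≈ 507 kN

Rod-side annular area A_ann = π/4 × (237² − 182²) = 18100 mm^2
On retraction the pressure acts on the annular area (bore minus rod).
F = P × A_ann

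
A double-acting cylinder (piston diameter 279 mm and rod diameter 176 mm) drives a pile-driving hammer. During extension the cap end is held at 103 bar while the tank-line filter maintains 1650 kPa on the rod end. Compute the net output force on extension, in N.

Cap-side area A_cap = π/4 × (279 mm)² = 61140 mm^2
Rod-side annular area A_ann = π/4 × (279² − 176²) = 36810 mm^2
Net thrust = P_cap·A_cap − P_rod·A_ann = 6.297e5 N − 60730 N

F ≈ 5.69e5 N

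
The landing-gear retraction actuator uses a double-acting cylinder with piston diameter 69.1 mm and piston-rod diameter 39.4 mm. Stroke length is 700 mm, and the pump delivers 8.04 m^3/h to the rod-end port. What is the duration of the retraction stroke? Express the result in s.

t ≈ 0.793 s

Rod-side annular area A_ann = π/4 × (69.1² − 39.4²) = 2531 mm^2
Swept volume V = A × L; t = V / Q = A·L / Q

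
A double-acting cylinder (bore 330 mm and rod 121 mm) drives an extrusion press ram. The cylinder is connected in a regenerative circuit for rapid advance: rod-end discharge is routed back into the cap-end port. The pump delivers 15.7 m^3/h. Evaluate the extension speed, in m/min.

v ≈ 22.8 m/min

In regeneration the rod-end outflow joins the pump flow into the cap end, so the net volume the pump must supply per unit advance equals the rod cross-section area.
Rod cross-section A_rod = π/4 × (121 mm)² = 11500 mm^2
v = Q_pump / A_rod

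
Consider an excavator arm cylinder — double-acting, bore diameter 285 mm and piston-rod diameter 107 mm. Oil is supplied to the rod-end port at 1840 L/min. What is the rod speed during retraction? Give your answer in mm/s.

Rod-side annular area A_ann = π/4 × (285² − 107²) = 54800 mm^2
Flow into the rod-end port fills the annular volume.
v = Q / A

v ≈ 560 mm/s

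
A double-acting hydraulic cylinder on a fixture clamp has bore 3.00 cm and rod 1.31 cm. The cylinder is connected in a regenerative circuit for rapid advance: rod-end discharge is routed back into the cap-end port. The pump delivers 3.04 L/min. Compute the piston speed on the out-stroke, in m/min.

v ≈ 22.6 m/min

In regeneration the rod-end outflow joins the pump flow into the cap end, so the net volume the pump must supply per unit advance equals the rod cross-section area.
Rod cross-section A_rod = π/4 × (1.31 cm)² = 1.348 cm^2
v = Q_pump / A_rod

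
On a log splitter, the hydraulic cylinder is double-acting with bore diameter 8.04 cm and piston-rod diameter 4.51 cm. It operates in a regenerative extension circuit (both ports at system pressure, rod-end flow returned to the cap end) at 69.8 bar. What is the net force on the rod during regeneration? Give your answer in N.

With equal pressure on both faces, forces on the annular region cancel; the net push is pressure × rod cross-section.
Rod cross-section A_rod = π/4 × (4.51 cm)² = 15.98 cm^2
F = P × A_rod

F ≈ 11200 N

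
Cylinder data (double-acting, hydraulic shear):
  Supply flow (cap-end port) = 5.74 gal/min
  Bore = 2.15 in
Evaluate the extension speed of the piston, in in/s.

v ≈ 6.09 in/s

Cap-side area A_cap = π/4 × (2.15 in)² = 3.631 in^2
v = Q / A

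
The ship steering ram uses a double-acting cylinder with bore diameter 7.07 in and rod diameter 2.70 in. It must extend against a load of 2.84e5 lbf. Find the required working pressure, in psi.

Cap-side area A_cap = π/4 × (7.07 in)² = 39.26 in^2
P = F / A = 2.84e5 lbf / A

P ≈ 7230 psi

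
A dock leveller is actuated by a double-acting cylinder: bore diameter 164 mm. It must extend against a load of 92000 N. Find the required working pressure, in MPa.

P ≈ 4.36 MPa

Cap-side area A_cap = π/4 × (164 mm)² = 21120 mm^2
P = F / A = 92000 N / A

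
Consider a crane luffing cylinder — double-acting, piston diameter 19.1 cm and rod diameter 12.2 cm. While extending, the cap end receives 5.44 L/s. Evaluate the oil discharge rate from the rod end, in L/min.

Q_out ≈ 193 L/min

Cap-side area A_cap = π/4 × (19.1 cm)² = 286.5 cm^2
Rod-side annular area A_ann = π/4 × (19.1² − 12.2²) = 169.6 cm^2
Piston speed v = Q_in/A_cap; rod-end outflow Q_out = v × A_ann = Q_in × A_ann/A_cap.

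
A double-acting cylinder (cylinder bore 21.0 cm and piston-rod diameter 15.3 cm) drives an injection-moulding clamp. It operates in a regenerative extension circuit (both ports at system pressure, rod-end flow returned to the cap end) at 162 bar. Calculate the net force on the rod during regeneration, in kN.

F ≈ 298 kN

With equal pressure on both faces, forces on the annular region cancel; the net push is pressure × rod cross-section.
Rod cross-section A_rod = π/4 × (15.3 cm)² = 183.9 cm^2
F = P × A_rod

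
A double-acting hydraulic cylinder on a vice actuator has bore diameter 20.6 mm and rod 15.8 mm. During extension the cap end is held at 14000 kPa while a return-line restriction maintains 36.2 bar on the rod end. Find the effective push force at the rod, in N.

F ≈ 4170 N

Cap-side area A_cap = π/4 × (20.6 mm)² = 333.3 mm^2
Rod-side annular area A_ann = π/4 × (20.6² − 15.8²) = 137.2 mm^2
Net thrust = P_cap·A_cap − P_rod·A_ann = 4666 N − 496.8 N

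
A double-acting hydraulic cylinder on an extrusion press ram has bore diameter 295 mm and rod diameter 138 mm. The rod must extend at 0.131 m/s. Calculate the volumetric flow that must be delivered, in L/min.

Q ≈ 537 L/min

Cap-side area A_cap = π/4 × (295 mm)² = 68350 mm^2
Q = A × v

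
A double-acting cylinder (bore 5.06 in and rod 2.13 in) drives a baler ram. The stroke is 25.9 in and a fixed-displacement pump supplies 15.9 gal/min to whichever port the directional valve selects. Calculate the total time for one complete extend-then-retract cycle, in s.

Cap-side area A_cap = π/4 × (5.06 in)² = 20.11 in^2
Rod-side annular area A_ann = π/4 × (5.06² − 2.13²) = 16.55 in^2
t_ext = A_cap·L/Q = 8.508 s
t_ret = A_ann·L/Q = 7.000 s
t_cycle = t_ext + t_ret

t ≈ 15.5 s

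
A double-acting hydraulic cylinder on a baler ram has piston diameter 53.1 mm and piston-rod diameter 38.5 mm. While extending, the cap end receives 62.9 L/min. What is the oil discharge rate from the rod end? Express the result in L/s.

Q_out ≈ 0.497 L/s

Cap-side area A_cap = π/4 × (53.1 mm)² = 2215 mm^2
Rod-side annular area A_ann = π/4 × (53.1² − 38.5²) = 1050 mm^2
Piston speed v = Q_in/A_cap; rod-end outflow Q_out = v × A_ann = Q_in × A_ann/A_cap.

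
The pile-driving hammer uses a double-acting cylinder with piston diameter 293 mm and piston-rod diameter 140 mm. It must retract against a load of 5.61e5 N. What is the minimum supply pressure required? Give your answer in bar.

Rod-side annular area A_ann = π/4 × (293² − 140²) = 52030 mm^2
Retraction: pressure acts on the annular area.
P = F / A = 5.61e5 N / A

P ≈ 108 bar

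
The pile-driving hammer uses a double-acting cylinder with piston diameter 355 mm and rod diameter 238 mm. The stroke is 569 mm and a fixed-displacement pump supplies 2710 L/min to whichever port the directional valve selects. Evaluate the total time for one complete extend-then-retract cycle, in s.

Cap-side area A_cap = π/4 × (355 mm)² = 98980 mm^2
Rod-side annular area A_ann = π/4 × (355² − 238²) = 54490 mm^2
t_ext = A_cap·L/Q = 1.247 s
t_ret = A_ann·L/Q = 0.6865 s
t_cycle = t_ext + t_ret

t ≈ 1.93 s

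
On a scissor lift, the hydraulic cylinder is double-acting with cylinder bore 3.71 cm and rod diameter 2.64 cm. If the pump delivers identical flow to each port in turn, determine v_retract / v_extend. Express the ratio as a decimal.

v_ret/v_ext ≈ 2.03

Cap-side area A_cap = π/4 × (3.71 cm)² = 10.81 cm^2
Rod-side annular area A_ann = π/4 × (3.71² − 2.64²) = 5.336 cm^2
For equal Q, v ∝ 1/A, so v_ret/v_ext = A_cap/A_ann.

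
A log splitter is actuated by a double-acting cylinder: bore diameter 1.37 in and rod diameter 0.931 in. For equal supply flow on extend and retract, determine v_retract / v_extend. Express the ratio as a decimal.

Cap-side area A_cap = π/4 × (1.37 in)² = 1.474 in^2
Rod-side annular area A_ann = π/4 × (1.37² − 0.931²) = 0.7934 in^2
For equal Q, v ∝ 1/A, so v_ret/v_ext = A_cap/A_ann.

v_ret/v_ext ≈ 1.86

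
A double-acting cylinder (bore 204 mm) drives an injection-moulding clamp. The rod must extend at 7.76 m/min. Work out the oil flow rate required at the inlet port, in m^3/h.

Cap-side area A_cap = π/4 × (204 mm)² = 32690 mm^2
Q = A × v

Q ≈ 15.2 m^3/h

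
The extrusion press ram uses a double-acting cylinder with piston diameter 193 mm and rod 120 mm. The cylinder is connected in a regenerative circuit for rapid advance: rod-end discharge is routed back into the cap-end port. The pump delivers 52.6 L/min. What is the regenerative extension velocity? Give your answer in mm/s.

v ≈ 77.5 mm/s

In regeneration the rod-end outflow joins the pump flow into the cap end, so the net volume the pump must supply per unit advance equals the rod cross-section area.
Rod cross-section A_rod = π/4 × (120 mm)² = 11310 mm^2
v = Q_pump / A_rod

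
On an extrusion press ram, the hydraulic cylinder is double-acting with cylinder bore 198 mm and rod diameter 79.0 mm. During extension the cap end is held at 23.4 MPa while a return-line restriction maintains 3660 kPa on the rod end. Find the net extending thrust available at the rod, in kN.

F ≈ 626 kN

Cap-side area A_cap = π/4 × (198 mm)² = 30790 mm^2
Rod-side annular area A_ann = π/4 × (198² − 79.0²) = 25890 mm^2
Net thrust = P_cap·A_cap − P_rod·A_ann = 720.5 kN − 94.75 kN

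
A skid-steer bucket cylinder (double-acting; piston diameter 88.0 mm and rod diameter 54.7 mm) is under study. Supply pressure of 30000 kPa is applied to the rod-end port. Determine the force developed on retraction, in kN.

Rod-side annular area A_ann = π/4 × (88.0² − 54.7²) = 3732 mm^2
On retraction the pressure acts on the annular area (bore minus rod).
F = P × A_ann

F ≈ 112 kN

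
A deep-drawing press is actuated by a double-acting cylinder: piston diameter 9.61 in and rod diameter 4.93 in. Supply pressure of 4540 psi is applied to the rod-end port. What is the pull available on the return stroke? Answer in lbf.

Rod-side annular area A_ann = π/4 × (9.61² − 4.93²) = 53.44 in^2
On retraction the pressure acts on the annular area (bore minus rod).
F = P × A_ann

F ≈ 2.43e5 lbf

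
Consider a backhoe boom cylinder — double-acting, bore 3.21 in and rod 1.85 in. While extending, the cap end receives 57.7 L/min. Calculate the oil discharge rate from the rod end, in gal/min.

Cap-side area A_cap = π/4 × (3.21 in)² = 8.093 in^2
Rod-side annular area A_ann = π/4 × (3.21² − 1.85²) = 5.405 in^2
Piston speed v = Q_in/A_cap; rod-end outflow Q_out = v × A_ann = Q_in × A_ann/A_cap.

Q_out ≈ 10.2 gal/min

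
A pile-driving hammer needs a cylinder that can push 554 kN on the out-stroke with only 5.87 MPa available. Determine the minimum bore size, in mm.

Extension force acts on the full piston face: F = P × (π/4)D².
D = √(4F / (πP)) = √(4 × 554 kN / (π × 5.87 MPa))

D ≈ 347 mm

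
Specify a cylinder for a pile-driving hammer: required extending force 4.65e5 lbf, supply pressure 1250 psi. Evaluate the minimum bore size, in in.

Extension force acts on the full piston face: F = P × (π/4)D².
D = √(4F / (πP)) = √(4 × 4.65e5 lbf / (π × 1250 psi))

D ≈ 21.8 in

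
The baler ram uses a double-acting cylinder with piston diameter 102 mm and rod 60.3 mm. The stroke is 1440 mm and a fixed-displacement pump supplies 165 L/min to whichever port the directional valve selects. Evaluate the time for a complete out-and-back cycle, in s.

Cap-side area A_cap = π/4 × (102 mm)² = 8171 mm^2
Rod-side annular area A_ann = π/4 × (102² − 60.3²) = 5316 mm^2
t_ext = A_cap·L/Q = 4.279 s
t_ret = A_ann·L/Q = 2.783 s
t_cycle = t_ext + t_ret

t ≈ 7.06 s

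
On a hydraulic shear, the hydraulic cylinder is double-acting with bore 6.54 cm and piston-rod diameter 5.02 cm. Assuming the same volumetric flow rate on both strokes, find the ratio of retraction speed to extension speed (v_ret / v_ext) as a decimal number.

v_ret/v_ext ≈ 2.43

Cap-side area A_cap = π/4 × (6.54 cm)² = 33.59 cm^2
Rod-side annular area A_ann = π/4 × (6.54² − 5.02²) = 13.80 cm^2
For equal Q, v ∝ 1/A, so v_ret/v_ext = A_cap/A_ann.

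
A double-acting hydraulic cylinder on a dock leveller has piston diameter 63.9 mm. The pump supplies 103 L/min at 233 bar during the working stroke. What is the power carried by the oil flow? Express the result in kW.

Hydraulic power = P × Q

W ≈ 40.0 kW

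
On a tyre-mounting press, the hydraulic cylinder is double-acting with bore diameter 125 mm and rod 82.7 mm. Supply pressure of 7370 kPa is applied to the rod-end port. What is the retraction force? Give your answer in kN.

F ≈ 50.9 kN

Rod-side annular area A_ann = π/4 × (125² − 82.7²) = 6900 mm^2
On retraction the pressure acts on the annular area (bore minus rod).
F = P × A_ann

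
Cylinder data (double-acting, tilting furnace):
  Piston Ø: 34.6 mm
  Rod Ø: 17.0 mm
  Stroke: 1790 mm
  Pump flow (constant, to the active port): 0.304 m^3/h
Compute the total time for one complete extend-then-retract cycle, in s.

Cap-side area A_cap = π/4 × (34.6 mm)² = 940.2 mm^2
Rod-side annular area A_ann = π/4 × (34.6² − 17.0²) = 713.3 mm^2
t_ext = A_cap·L/Q = 19.93 s
t_ret = A_ann·L/Q = 15.12 s
t_cycle = t_ext + t_ret

t ≈ 35.1 s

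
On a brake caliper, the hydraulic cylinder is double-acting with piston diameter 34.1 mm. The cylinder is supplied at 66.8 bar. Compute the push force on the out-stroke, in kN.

Cap-side area A_cap = π/4 × (34.1 mm)² = 913.3 mm^2
F = P × A_cap = 66.8 bar × A_cap

F ≈ 6.10 kN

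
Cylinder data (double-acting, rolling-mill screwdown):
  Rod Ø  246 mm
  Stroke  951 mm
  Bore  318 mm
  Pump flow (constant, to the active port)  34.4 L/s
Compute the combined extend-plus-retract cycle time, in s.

t ≈ 3.08 s

Cap-side area A_cap = π/4 × (318 mm)² = 79420 mm^2
Rod-side annular area A_ann = π/4 × (318² − 246²) = 31890 mm^2
t_ext = A_cap·L/Q = 2.196 s
t_ret = A_ann·L/Q = 0.8817 s
t_cycle = t_ext + t_ret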